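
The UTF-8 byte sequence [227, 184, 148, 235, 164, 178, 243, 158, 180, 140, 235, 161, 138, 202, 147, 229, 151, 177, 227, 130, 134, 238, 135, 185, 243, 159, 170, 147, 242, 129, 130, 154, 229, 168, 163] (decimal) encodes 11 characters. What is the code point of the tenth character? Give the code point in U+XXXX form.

U+8109A

Offset 0: leading byte 0xE3 = 11100011 → 3-byte char #1 = E3 B8 94.
Offset 3: leading byte 0xEB = 11101011 → 3-byte char #2 = EB A4 B2.
Offset 6: leading byte 0xF3 = 11110011 → 4-byte char #3 = F3 9E B4 8C.
Offset 10: leading byte 0xEB = 11101011 → 3-byte char #4 = EB A1 8A.
Offset 13: leading byte 0xCA = 11001010 → 2-byte char #5 = CA 93.
Offset 15: leading byte 0xE5 = 11100101 → 3-byte char #6 = E5 97 B1.
Offset 18: leading byte 0xE3 = 11100011 → 3-byte char #7 = E3 82 86.
Offset 21: leading byte 0xEE = 11101110 → 3-byte char #8 = EE 87 B9.
Offset 24: leading byte 0xF3 = 11110011 → 4-byte char #9 = F3 9F AA 93.
Offset 28: leading byte 0xF2 = 11110010 → 4-byte char #10 = F2 81 82 9A.
Leading byte 0xF2 = 11110010 matches 11110xxx → 4-byte sequence.
Byte 1: 0xF2 = 11110010, payload 010 (3 bits).
Byte 2: 0x81 = 10000001 (10xxxxxx ✓), payload 000001.
Byte 3: 0x82 = 10000010 (10xxxxxx ✓), payload 000010.
Byte 4: 0x9A = 10011010 (10xxxxxx ✓), payload 011010.
Concatenate: 010000001000010011010 = 0x8109A (21 bits → U+8109A).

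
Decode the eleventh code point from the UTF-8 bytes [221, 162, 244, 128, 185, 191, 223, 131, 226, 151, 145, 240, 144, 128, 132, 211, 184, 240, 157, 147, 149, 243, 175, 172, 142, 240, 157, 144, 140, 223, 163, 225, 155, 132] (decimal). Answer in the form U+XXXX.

U+16C4

Offset 0: leading byte 0xDD = 11011101 → 2-byte char #1 = DD A2.
Offset 2: leading byte 0xF4 = 11110100 → 4-byte char #2 = F4 80 B9 BF.
Offset 6: leading byte 0xDF = 11011111 → 2-byte char #3 = DF 83.
Offset 8: leading byte 0xE2 = 11100010 → 3-byte char #4 = E2 97 91.
Offset 11: leading byte 0xF0 = 11110000 → 4-byte char #5 = F0 90 80 84.
Offset 15: leading byte 0xD3 = 11010011 → 2-byte char #6 = D3 B8.
Offset 17: leading byte 0xF0 = 11110000 → 4-byte char #7 = F0 9D 93 95.
Offset 21: leading byte 0xF3 = 11110011 → 4-byte char #8 = F3 AF AC 8E.
Offset 25: leading byte 0xF0 = 11110000 → 4-byte char #9 = F0 9D 90 8C.
Offset 29: leading byte 0xDF = 11011111 → 2-byte char #10 = DF A3.
Offset 31: leading byte 0xE1 = 11100001 → 3-byte char #11 = E1 9B 84.
Leading byte 0xE1 = 11100001 matches 1110xxxx → 3-byte sequence.
Byte 1: 0xE1 = 11100001, payload 0001 (4 bits).
Byte 2: 0x9B = 10011011 (10xxxxxx ✓), payload 011011.
Byte 3: 0x84 = 10000100 (10xxxxxx ✓), payload 000100.
Concatenate: 0001011011000100 = 0x16C4 (16 bits → U+16C4).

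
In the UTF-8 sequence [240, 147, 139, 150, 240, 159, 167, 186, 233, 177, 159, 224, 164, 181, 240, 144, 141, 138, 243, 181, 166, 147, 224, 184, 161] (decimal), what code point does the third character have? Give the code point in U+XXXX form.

U+9C5F

Offset 0: leading byte 0xF0 = 11110000 → 4-byte char #1 = F0 93 8B 96.
Offset 4: leading byte 0xF0 = 11110000 → 4-byte char #2 = F0 9F A7 BA.
Offset 8: leading byte 0xE9 = 11101001 → 3-byte char #3 = E9 B1 9F.
Leading byte 0xE9 = 11101001 matches 1110xxxx → 3-byte sequence.
Byte 1: 0xE9 = 11101001, payload 1001 (4 bits).
Byte 2: 0xB1 = 10110001 (10xxxxxx ✓), payload 110001.
Byte 3: 0x9F = 10011111 (10xxxxxx ✓), payload 011111.
Concatenate: 1001110001011111 = 0x9C5F (16 bits → U+9C5F).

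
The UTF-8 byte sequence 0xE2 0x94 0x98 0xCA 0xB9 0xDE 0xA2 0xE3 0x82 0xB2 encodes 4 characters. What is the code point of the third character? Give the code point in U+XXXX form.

Offset 0: leading byte 0xE2 = 11100010 → 3-byte char #1 = E2 94 98.
Offset 3: leading byte 0xCA = 11001010 → 2-byte char #2 = CA B9.
Offset 5: leading byte 0xDE = 11011110 → 2-byte char #3 = DE A2.
Leading byte 0xDE = 11011110 matches 110xxxxx → 2-byte sequence.
Byte 1: 0xDE = 11011110, payload 11110 (5 bits).
Byte 2: 0xA2 = 10100010 (10xxxxxx ✓), payload 100010.
Concatenate: 11110100010 = 0x7A2 (11 bits → U+07A2).

U+07A2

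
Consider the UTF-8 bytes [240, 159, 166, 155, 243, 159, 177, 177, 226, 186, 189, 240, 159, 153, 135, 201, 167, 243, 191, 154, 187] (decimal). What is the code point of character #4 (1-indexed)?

Offset 0: leading byte 0xF0 = 11110000 → 4-byte char #1 = F0 9F A6 9B.
Offset 4: leading byte 0xF3 = 11110011 → 4-byte char #2 = F3 9F B1 B1.
Offset 8: leading byte 0xE2 = 11100010 → 3-byte char #3 = E2 BA BD.
Offset 11: leading byte 0xF0 = 11110000 → 4-byte char #4 = F0 9F 99 87.
Leading byte 0xF0 = 11110000 matches 11110xxx → 4-byte sequence.
Byte 1: 0xF0 = 11110000, payload 000 (3 bits).
Byte 2: 0x9F = 10011111 (10xxxxxx ✓), payload 011111.
Byte 3: 0x99 = 10011001 (10xxxxxx ✓), payload 011001.
Byte 4: 0x87 = 10000111 (10xxxxxx ✓), payload 000111.
Concatenate: 000011111011001000111 = 0x1F647 (21 bits → U+1F647).

U+1F647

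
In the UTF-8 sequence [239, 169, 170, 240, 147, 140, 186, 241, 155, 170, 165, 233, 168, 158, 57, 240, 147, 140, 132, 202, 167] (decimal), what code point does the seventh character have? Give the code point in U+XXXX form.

U+02A7

Offset 0: leading byte 0xEF = 11101111 → 3-byte char #1 = EF A9 AA.
Offset 3: leading byte 0xF0 = 11110000 → 4-byte char #2 = F0 93 8C BA.
Offset 7: leading byte 0xF1 = 11110001 → 4-byte char #3 = F1 9B AA A5.
Offset 11: leading byte 0xE9 = 11101001 → 3-byte char #4 = E9 A8 9E.
Offset 14: leading byte 0x39 = 00111001 → 1-byte char #5 = 39.
Offset 15: leading byte 0xF0 = 11110000 → 4-byte char #6 = F0 93 8C 84.
Offset 19: leading byte 0xCA = 11001010 → 2-byte char #7 = CA A7.
Leading byte 0xCA = 11001010 matches 110xxxxx → 2-byte sequence.
Byte 1: 0xCA = 11001010, payload 01010 (5 bits).
Byte 2: 0xA7 = 10100111 (10xxxxxx ✓), payload 100111.
Concatenate: 01010100111 = 0x2A7 (11 bits → U+02A7).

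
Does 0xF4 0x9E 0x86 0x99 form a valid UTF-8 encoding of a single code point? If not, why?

invalid (encodes a value above U+10FFFF)

Leading byte 0xF4 = 11110100 → 4-byte form.
Payload = 0x11E199, which exceeds U+10FFFF, the maximum Unicode code point. (Leading bytes F5–FF, or F4 followed by ≥ 0x90, are invalid.)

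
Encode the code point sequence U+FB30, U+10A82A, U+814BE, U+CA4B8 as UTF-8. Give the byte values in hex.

EF AC B0 F4 8A A0 AA F2 81 92 BE F3 8A 92 B8

U+FB30: 3-byte form → EF AC B0.
U+10A82A: 4-byte form → F4 8A A0 AA.
U+814BE: 4-byte form → F2 81 92 BE.
U+CA4B8: 4-byte form → F3 8A 92 B8.
Concatenated (15 bytes): EF AC B0 F4 8A A0 AA F2 81 92 BE F3 8A 92 B8.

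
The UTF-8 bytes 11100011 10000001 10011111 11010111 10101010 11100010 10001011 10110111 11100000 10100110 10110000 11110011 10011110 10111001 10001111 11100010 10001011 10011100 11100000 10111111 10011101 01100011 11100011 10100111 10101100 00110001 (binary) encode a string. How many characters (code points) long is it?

Byte at offset 0: 0xE3 = 11100011 → 3-byte char (#1). Advance 3.
Byte at offset 3: 0xD7 = 11010111 → 2-byte char (#2). Advance 2.
Byte at offset 5: 0xE2 = 11100010 → 3-byte char (#3). Advance 3.
Byte at offset 8: 0xE0 = 11100000 → 3-byte char (#4). Advance 3.
Byte at offset 11: 0xF3 = 11110011 → 4-byte char (#5). Advance 4.
Byte at offset 15: 0xE2 = 11100010 → 3-byte char (#6). Advance 3.
Byte at offset 18: 0xE0 = 11100000 → 3-byte char (#7). Advance 3.
Byte at offset 21: 0x63 = 01100011 → 1-byte char (#8). Advance 1.
Byte at offset 22: 0xE3 = 11100011 → 3-byte char (#9). Advance 3.
Byte at offset 25: 0x31 = 00110001 → 1-byte char (#10). Advance 1.
Reached end at offset 26 after 10 code points.

10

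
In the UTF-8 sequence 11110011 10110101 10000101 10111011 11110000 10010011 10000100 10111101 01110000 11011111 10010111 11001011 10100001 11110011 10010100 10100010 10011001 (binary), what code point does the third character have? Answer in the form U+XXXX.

Offset 0: leading byte 0xF3 = 11110011 → 4-byte char #1 = F3 B5 85 BB.
Offset 4: leading byte 0xF0 = 11110000 → 4-byte char #2 = F0 93 84 BD.
Offset 8: leading byte 0x70 = 01110000 → 1-byte char #3 = 70.
Leading byte 0x70 = 01110000 matches 0xxxxxxx → 1-byte sequence.
Byte 1: 0x70 = 01110000, payload 1110000 (7 bits).
Concatenate: 1110000 = 0x70 (7 bits → U+0070).

U+0070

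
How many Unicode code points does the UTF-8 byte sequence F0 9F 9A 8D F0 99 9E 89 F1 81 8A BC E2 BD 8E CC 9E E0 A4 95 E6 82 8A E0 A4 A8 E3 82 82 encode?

Byte at offset 0: 0xF0 = 11110000 → 4-byte char (#1). Advance 4.
Byte at offset 4: 0xF0 = 11110000 → 4-byte char (#2). Advance 4.
Byte at offset 8: 0xF1 = 11110001 → 4-byte char (#3). Advance 4.
Byte at offset 12: 0xE2 = 11100010 → 3-byte char (#4). Advance 3.
Byte at offset 15: 0xCC = 11001100 → 2-byte char (#5). Advance 2.
Byte at offset 17: 0xE0 = 11100000 → 3-byte char (#6). Advance 3.
Byte at offset 20: 0xE6 = 11100110 → 3-byte char (#7). Advance 3.
Byte at offset 23: 0xE0 = 11100000 → 3-byte char (#8). Advance 3.
Byte at offset 26: 0xE3 = 11100011 → 3-byte char (#9). Advance 3.
Reached end at offset 29 after 9 code points.

9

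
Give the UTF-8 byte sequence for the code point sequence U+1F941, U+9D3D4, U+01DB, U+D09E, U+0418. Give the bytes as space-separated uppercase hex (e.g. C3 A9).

F0 9F A5 81 F2 9D 8F 94 C7 9B ED 82 9E D0 98

U+1F941: 4-byte form → F0 9F A5 81.
U+9D3D4: 4-byte form → F2 9D 8F 94.
U+01DB: 2-byte form → C7 9B.
U+D09E: 3-byte form → ED 82 9E.
U+0418: 2-byte form → D0 98.
Concatenated (15 bytes): F0 9F A5 81 F2 9D 8F 94 C7 9B ED 82 9E D0 98.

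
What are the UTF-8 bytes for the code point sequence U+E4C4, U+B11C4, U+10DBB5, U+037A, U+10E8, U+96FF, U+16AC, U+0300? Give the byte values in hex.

U+E4C4: 3-byte form → EE 93 84.
U+B11C4: 4-byte form → F2 B1 87 84.
U+10DBB5: 4-byte form → F4 8D AE B5.
U+037A: 2-byte form → CD BA.
U+10E8: 3-byte form → E1 83 A8.
U+96FF: 3-byte form → E9 9B BF.
U+16AC: 3-byte form → E1 9A AC.
U+0300: 2-byte form → CC 80.
Concatenated (24 bytes): EE 93 84 F2 B1 87 84 F4 8D AE B5 CD BA E1 83 A8 E9 9B BF E1 9A AC CC 80.

EE 93 84 F2 B1 87 84 F4 8D AE B5 CD BA E1 83 A8 E9 9B BF E1 9A AC CC 80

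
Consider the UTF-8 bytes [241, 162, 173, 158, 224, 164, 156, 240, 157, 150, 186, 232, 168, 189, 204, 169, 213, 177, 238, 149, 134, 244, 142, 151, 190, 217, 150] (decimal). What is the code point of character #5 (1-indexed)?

U+0329

Offset 0: leading byte 0xF1 = 11110001 → 4-byte char #1 = F1 A2 AD 9E.
Offset 4: leading byte 0xE0 = 11100000 → 3-byte char #2 = E0 A4 9C.
Offset 7: leading byte 0xF0 = 11110000 → 4-byte char #3 = F0 9D 96 BA.
Offset 11: leading byte 0xE8 = 11101000 → 3-byte char #4 = E8 A8 BD.
Offset 14: leading byte 0xCC = 11001100 → 2-byte char #5 = CC A9.
Leading byte 0xCC = 11001100 matches 110xxxxx → 2-byte sequence.
Byte 1: 0xCC = 11001100, payload 01100 (5 bits).
Byte 2: 0xA9 = 10101001 (10xxxxxx ✓), payload 101001.
Concatenate: 01100101001 = 0x329 (11 bits → U+0329).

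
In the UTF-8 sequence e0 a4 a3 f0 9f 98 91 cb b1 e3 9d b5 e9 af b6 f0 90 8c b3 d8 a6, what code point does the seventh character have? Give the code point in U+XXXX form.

U+0626

Offset 0: leading byte 0xE0 = 11100000 → 3-byte char #1 = E0 A4 A3.
Offset 3: leading byte 0xF0 = 11110000 → 4-byte char #2 = F0 9F 98 91.
Offset 7: leading byte 0xCB = 11001011 → 2-byte char #3 = CB B1.
Offset 9: leading byte 0xE3 = 11100011 → 3-byte char #4 = E3 9D B5.
Offset 12: leading byte 0xE9 = 11101001 → 3-byte char #5 = E9 AF B6.
Offset 15: leading byte 0xF0 = 11110000 → 4-byte char #6 = F0 90 8C B3.
Offset 19: leading byte 0xD8 = 11011000 → 2-byte char #7 = D8 A6.
Leading byte 0xD8 = 11011000 matches 110xxxxx → 2-byte sequence.
Byte 1: 0xD8 = 11011000, payload 11000 (5 bits).
Byte 2: 0xA6 = 10100110 (10xxxxxx ✓), payload 100110.
Concatenate: 11000100110 = 0x626 (11 bits → U+0626).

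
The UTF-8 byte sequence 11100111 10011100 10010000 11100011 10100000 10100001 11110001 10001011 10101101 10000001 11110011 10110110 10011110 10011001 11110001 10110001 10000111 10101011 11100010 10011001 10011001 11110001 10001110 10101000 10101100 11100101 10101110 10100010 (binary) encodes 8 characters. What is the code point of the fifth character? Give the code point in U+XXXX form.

U+711EB

Offset 0: leading byte 0xE7 = 11100111 → 3-byte char #1 = E7 9C 90.
Offset 3: leading byte 0xE3 = 11100011 → 3-byte char #2 = E3 A0 A1.
Offset 6: leading byte 0xF1 = 11110001 → 4-byte char #3 = F1 8B AD 81.
Offset 10: leading byte 0xF3 = 11110011 → 4-byte char #4 = F3 B6 9E 99.
Offset 14: leading byte 0xF1 = 11110001 → 4-byte char #5 = F1 B1 87 AB.
Leading byte 0xF1 = 11110001 matches 11110xxx → 4-byte sequence.
Byte 1: 0xF1 = 11110001, payload 001 (3 bits).
Byte 2: 0xB1 = 10110001 (10xxxxxx ✓), payload 110001.
Byte 3: 0x87 = 10000111 (10xxxxxx ✓), payload 000111.
Byte 4: 0xAB = 10101011 (10xxxxxx ✓), payload 101011.
Concatenate: 001110001000111101011 = 0x711EB (21 bits → U+711EB).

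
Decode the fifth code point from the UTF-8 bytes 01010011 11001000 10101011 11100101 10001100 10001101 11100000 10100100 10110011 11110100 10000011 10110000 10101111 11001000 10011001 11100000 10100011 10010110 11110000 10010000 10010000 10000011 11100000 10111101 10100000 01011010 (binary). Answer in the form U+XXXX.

U+103C2F

Offset 0: leading byte 0x53 = 01010011 → 1-byte char #1 = 53.
Offset 1: leading byte 0xC8 = 11001000 → 2-byte char #2 = C8 AB.
Offset 3: leading byte 0xE5 = 11100101 → 3-byte char #3 = E5 8C 8D.
Offset 6: leading byte 0xE0 = 11100000 → 3-byte char #4 = E0 A4 B3.
Offset 9: leading byte 0xF4 = 11110100 → 4-byte char #5 = F4 83 B0 AF.
Leading byte 0xF4 = 11110100 matches 11110xxx → 4-byte sequence.
Byte 1: 0xF4 = 11110100, payload 100 (3 bits).
Byte 2: 0x83 = 10000011 (10xxxxxx ✓), payload 000011.
Byte 3: 0xB0 = 10110000 (10xxxxxx ✓), payload 110000.
Byte 4: 0xAF = 10101111 (10xxxxxx ✓), payload 101111.
Concatenate: 100000011110000101111 = 0x103C2F (21 bits → U+103C2F).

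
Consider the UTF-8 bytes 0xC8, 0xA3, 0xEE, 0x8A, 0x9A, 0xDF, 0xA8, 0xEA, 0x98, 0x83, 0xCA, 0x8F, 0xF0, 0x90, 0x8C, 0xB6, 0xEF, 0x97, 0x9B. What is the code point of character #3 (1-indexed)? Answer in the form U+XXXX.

U+07E8

Offset 0: leading byte 0xC8 = 11001000 → 2-byte char #1 = C8 A3.
Offset 2: leading byte 0xEE = 11101110 → 3-byte char #2 = EE 8A 9A.
Offset 5: leading byte 0xDF = 11011111 → 2-byte char #3 = DF A8.
Leading byte 0xDF = 11011111 matches 110xxxxx → 2-byte sequence.
Byte 1: 0xDF = 11011111, payload 11111 (5 bits).
Byte 2: 0xA8 = 10101000 (10xxxxxx ✓), payload 101000.
Concatenate: 11111101000 = 0x7E8 (11 bits → U+07E8).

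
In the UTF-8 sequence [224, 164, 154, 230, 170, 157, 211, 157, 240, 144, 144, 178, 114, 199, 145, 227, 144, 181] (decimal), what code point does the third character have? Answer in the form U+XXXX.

U+04DD

Offset 0: leading byte 0xE0 = 11100000 → 3-byte char #1 = E0 A4 9A.
Offset 3: leading byte 0xE6 = 11100110 → 3-byte char #2 = E6 AA 9D.
Offset 6: leading byte 0xD3 = 11010011 → 2-byte char #3 = D3 9D.
Leading byte 0xD3 = 11010011 matches 110xxxxx → 2-byte sequence.
Byte 1: 0xD3 = 11010011, payload 10011 (5 bits).
Byte 2: 0x9D = 10011101 (10xxxxxx ✓), payload 011101.
Concatenate: 10011011101 = 0x4DD (11 bits → U+04DD).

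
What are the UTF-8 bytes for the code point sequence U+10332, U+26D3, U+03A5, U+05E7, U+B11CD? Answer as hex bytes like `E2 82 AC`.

U+10332: 4-byte form → F0 90 8C B2.
U+26D3: 3-byte form → E2 9B 93.
U+03A5: 2-byte form → CE A5.
U+05E7: 2-byte form → D7 A7.
U+B11CD: 4-byte form → F2 B1 87 8D.
Concatenated (15 bytes): F0 90 8C B2 E2 9B 93 CE A5 D7 A7 F2 B1 87 8D.

F0 90 8C B2 E2 9B 93 CE A5 D7 A7 F2 B1 87 8D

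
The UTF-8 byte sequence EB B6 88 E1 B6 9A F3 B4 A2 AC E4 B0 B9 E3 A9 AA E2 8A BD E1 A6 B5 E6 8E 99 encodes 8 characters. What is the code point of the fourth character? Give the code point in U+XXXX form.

U+4C39

Offset 0: leading byte 0xEB = 11101011 → 3-byte char #1 = EB B6 88.
Offset 3: leading byte 0xE1 = 11100001 → 3-byte char #2 = E1 B6 9A.
Offset 6: leading byte 0xF3 = 11110011 → 4-byte char #3 = F3 B4 A2 AC.
Offset 10: leading byte 0xE4 = 11100100 → 3-byte char #4 = E4 B0 B9.
Leading byte 0xE4 = 11100100 matches 1110xxxx → 3-byte sequence.
Byte 1: 0xE4 = 11100100, payload 0100 (4 bits).
Byte 2: 0xB0 = 10110000 (10xxxxxx ✓), payload 110000.
Byte 3: 0xB9 = 10111001 (10xxxxxx ✓), payload 111001.
Concatenate: 0100110000111001 = 0x4C39 (16 bits → U+4C39).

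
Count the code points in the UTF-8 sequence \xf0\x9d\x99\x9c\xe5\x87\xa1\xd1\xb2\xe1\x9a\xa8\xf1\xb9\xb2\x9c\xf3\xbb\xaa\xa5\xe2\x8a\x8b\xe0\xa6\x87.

8

Byte at offset 0: 0xF0 = 11110000 → 4-byte char (#1). Advance 4.
Byte at offset 4: 0xE5 = 11100101 → 3-byte char (#2). Advance 3.
Byte at offset 7: 0xD1 = 11010001 → 2-byte char (#3). Advance 2.
Byte at offset 9: 0xE1 = 11100001 → 3-byte char (#4). Advance 3.
Byte at offset 12: 0xF1 = 11110001 → 4-byte char (#5). Advance 4.
Byte at offset 16: 0xF3 = 11110011 → 4-byte char (#6). Advance 4.
Byte at offset 20: 0xE2 = 11100010 → 3-byte char (#7). Advance 3.
Byte at offset 23: 0xE0 = 11100000 → 3-byte char (#8). Advance 3.
Reached end at offset 26 after 8 code points.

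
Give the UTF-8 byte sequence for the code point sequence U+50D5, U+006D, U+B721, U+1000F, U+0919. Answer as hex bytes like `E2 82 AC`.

E5 83 95 6D EB 9C A1 F0 90 80 8F E0 A4 99

U+50D5: 3-byte form → E5 83 95.
U+006D: 1-byte form → 6D.
U+B721: 3-byte form → EB 9C A1.
U+1000F: 4-byte form → F0 90 80 8F.
U+0919: 3-byte form → E0 A4 99.
Concatenated (14 bytes): E5 83 95 6D EB 9C A1 F0 90 80 8F E0 A4 99.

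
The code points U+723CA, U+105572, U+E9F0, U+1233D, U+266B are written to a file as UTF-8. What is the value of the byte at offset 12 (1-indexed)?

0xF0

1-indexed offset 12 is 0-indexed offset 11.
U+723CA → 4-byte form F1 B2 8F 8A at offsets 0–3.
U+105572 → 4-byte form F4 85 95 B2 at offsets 4–7.
U+E9F0 → 3-byte form EE A7 B0 at offsets 8–10.
U+1233D → 4-byte form F0 92 8C BD at offsets 11–14.
Offset 11 falls in char 4's range; it's byte 1 of F0 92 8C BD = 0xF0.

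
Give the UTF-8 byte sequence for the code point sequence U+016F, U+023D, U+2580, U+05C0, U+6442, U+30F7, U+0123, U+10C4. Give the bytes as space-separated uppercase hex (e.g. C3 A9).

U+016F: 2-byte form → C5 AF.
U+023D: 2-byte form → C8 BD.
U+2580: 3-byte form → E2 96 80.
U+05C0: 2-byte form → D7 80.
U+6442: 3-byte form → E6 91 82.
U+30F7: 3-byte form → E3 83 B7.
U+0123: 2-byte form → C4 A3.
U+10C4: 3-byte form → E1 83 84.
Concatenated (20 bytes): C5 AF C8 BD E2 96 80 D7 80 E6 91 82 E3 83 B7 C4 A3 E1 83 84.

C5 AF C8 BD E2 96 80 D7 80 E6 91 82 E3 83 B7 C4 A3 E1 83 84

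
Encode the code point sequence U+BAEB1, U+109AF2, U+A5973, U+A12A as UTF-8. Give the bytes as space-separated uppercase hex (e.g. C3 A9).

F2 BA BA B1 F4 89 AB B2 F2 A5 A5 B3 EA 84 AA

U+BAEB1: 4-byte form → F2 BA BA B1.
U+109AF2: 4-byte form → F4 89 AB B2.
U+A5973: 4-byte form → F2 A5 A5 B3.
U+A12A: 3-byte form → EA 84 AA.
Concatenated (15 bytes): F2 BA BA B1 F4 89 AB B2 F2 A5 A5 B3 EA 84 AA.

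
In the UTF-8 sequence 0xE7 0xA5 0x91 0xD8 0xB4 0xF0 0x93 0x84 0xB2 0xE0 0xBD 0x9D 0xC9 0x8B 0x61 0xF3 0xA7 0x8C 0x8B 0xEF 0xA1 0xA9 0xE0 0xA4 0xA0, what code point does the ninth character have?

U+0920

Offset 0: leading byte 0xE7 = 11100111 → 3-byte char #1 = E7 A5 91.
Offset 3: leading byte 0xD8 = 11011000 → 2-byte char #2 = D8 B4.
Offset 5: leading byte 0xF0 = 11110000 → 4-byte char #3 = F0 93 84 B2.
Offset 9: leading byte 0xE0 = 11100000 → 3-byte char #4 = E0 BD 9D.
Offset 12: leading byte 0xC9 = 11001001 → 2-byte char #5 = C9 8B.
Offset 14: leading byte 0x61 = 01100001 → 1-byte char #6 = 61.
Offset 15: leading byte 0xF3 = 11110011 → 4-byte char #7 = F3 A7 8C 8B.
Offset 19: leading byte 0xEF = 11101111 → 3-byte char #8 = EF A1 A9.
Offset 22: leading byte 0xE0 = 11100000 → 3-byte char #9 = E0 A4 A0.
Leading byte 0xE0 = 11100000 matches 1110xxxx → 3-byte sequence.
Byte 1: 0xE0 = 11100000, payload 0000 (4 bits).
Byte 2: 0xA4 = 10100100 (10xxxxxx ✓), payload 100100.
Byte 3: 0xA0 = 10100000 (10xxxxxx ✓), payload 100000.
Concatenate: 0000100100100000 = 0x920 (16 bits → U+0920).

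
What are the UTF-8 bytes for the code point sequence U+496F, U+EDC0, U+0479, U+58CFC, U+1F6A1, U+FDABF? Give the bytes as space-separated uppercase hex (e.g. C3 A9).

E4 A5 AF EE B7 80 D1 B9 F1 98 B3 BC F0 9F 9A A1 F3 BD AA BF

U+496F: 3-byte form → E4 A5 AF.
U+EDC0: 3-byte form → EE B7 80.
U+0479: 2-byte form → D1 B9.
U+58CFC: 4-byte form → F1 98 B3 BC.
U+1F6A1: 4-byte form → F0 9F 9A A1.
U+FDABF: 4-byte form → F3 BD AA BF.
Concatenated (20 bytes): E4 A5 AF EE B7 80 D1 B9 F1 98 B3 BC F0 9F 9A A1 F3 BD AA BF.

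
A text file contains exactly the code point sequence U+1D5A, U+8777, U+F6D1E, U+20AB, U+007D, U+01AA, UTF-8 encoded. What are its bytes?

E1 B5 9A E8 9D B7 F3 B6 B4 9E E2 82 AB 7D C6 AA

U+1D5A: 3-byte form → E1 B5 9A.
U+8777: 3-byte form → E8 9D B7.
U+F6D1E: 4-byte form → F3 B6 B4 9E.
U+20AB: 3-byte form → E2 82 AB.
U+007D: 1-byte form → 7D.
U+01AA: 2-byte form → C6 AA.
Concatenated (16 bytes): E1 B5 9A E8 9D B7 F3 B6 B4 9E E2 82 AB 7D C6 AA.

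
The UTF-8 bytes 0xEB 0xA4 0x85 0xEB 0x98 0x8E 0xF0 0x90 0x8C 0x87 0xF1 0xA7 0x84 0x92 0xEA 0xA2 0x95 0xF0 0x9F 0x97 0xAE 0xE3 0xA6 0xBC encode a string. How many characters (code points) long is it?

Byte at offset 0: 0xEB = 11101011 → 3-byte char (#1). Advance 3.
Byte at offset 3: 0xEB = 11101011 → 3-byte char (#2). Advance 3.
Byte at offset 6: 0xF0 = 11110000 → 4-byte char (#3). Advance 4.
Byte at offset 10: 0xF1 = 11110001 → 4-byte char (#4). Advance 4.
Byte at offset 14: 0xEA = 11101010 → 3-byte char (#5). Advance 3.
Byte at offset 17: 0xF0 = 11110000 → 4-byte char (#6). Advance 4.
Byte at offset 21: 0xE3 = 11100011 → 3-byte char (#7). Advance 3.
Reached end at offset 24 after 7 code points.

7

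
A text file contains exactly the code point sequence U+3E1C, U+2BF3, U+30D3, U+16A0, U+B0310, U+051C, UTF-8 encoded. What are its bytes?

U+3E1C: 3-byte form → E3 B8 9C.
U+2BF3: 3-byte form → E2 AF B3.
U+30D3: 3-byte form → E3 83 93.
U+16A0: 3-byte form → E1 9A A0.
U+B0310: 4-byte form → F2 B0 8C 90.
U+051C: 2-byte form → D4 9C.
Concatenated (18 bytes): E3 B8 9C E2 AF B3 E3 83 93 E1 9A A0 F2 B0 8C 90 D4 9C.

E3 B8 9C E2 AF B3 E3 83 93 E1 9A A0 F2 B0 8C 90 D4 9C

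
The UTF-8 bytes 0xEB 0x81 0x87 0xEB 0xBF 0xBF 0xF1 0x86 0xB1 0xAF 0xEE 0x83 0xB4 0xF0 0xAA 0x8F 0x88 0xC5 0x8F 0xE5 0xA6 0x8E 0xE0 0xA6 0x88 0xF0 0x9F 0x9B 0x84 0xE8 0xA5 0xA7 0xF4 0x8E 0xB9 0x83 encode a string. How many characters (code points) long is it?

Byte at offset 0: 0xEB = 11101011 → 3-byte char (#1). Advance 3.
Byte at offset 3: 0xEB = 11101011 → 3-byte char (#2). Advance 3.
Byte at offset 6: 0xF1 = 11110001 → 4-byte char (#3). Advance 4.
Byte at offset 10: 0xEE = 11101110 → 3-byte char (#4). Advance 3.
Byte at offset 13: 0xF0 = 11110000 → 4-byte char (#5). Advance 4.
Byte at offset 17: 0xC5 = 11000101 → 2-byte char (#6). Advance 2.
Byte at offset 19: 0xE5 = 11100101 → 3-byte char (#7). Advance 3.
Byte at offset 22: 0xE0 = 11100000 → 3-byte char (#8). Advance 3.
Byte at offset 25: 0xF0 = 11110000 → 4-byte char (#9). Advance 4.
Byte at offset 29: 0xE8 = 11101000 → 3-byte char (#10). Advance 3.
Byte at offset 32: 0xF4 = 11110100 → 4-byte char (#11). Advance 4.
Reached end at offset 36 after 11 code points.

11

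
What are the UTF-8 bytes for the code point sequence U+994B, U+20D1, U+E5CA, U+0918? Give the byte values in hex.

U+994B: 3-byte form → E9 A5 8B.
U+20D1: 3-byte form → E2 83 91.
U+E5CA: 3-byte form → EE 97 8A.
U+0918: 3-byte form → E0 A4 98.
Concatenated (12 bytes): E9 A5 8B E2 83 91 EE 97 8A E0 A4 98.

E9 A5 8B E2 83 91 EE 97 8A E0 A4 98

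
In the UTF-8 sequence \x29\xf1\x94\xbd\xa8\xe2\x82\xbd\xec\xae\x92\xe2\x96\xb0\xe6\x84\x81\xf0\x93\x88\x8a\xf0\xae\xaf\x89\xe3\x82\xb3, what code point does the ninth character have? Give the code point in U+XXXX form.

Offset 0: leading byte 0x29 = 00101001 → 1-byte char #1 = 29.
Offset 1: leading byte 0xF1 = 11110001 → 4-byte char #2 = F1 94 BD A8.
Offset 5: leading byte 0xE2 = 11100010 → 3-byte char #3 = E2 82 BD.
Offset 8: leading byte 0xEC = 11101100 → 3-byte char #4 = EC AE 92.
Offset 11: leading byte 0xE2 = 11100010 → 3-byte char #5 = E2 96 B0.
Offset 14: leading byte 0xE6 = 11100110 → 3-byte char #6 = E6 84 81.
Offset 17: leading byte 0xF0 = 11110000 → 4-byte char #7 = F0 93 88 8A.
Offset 21: leading byte 0xF0 = 11110000 → 4-byte char #8 = F0 AE AF 89.
Offset 25: leading byte 0xE3 = 11100011 → 3-byte char #9 = E3 82 B3.
Leading byte 0xE3 = 11100011 matches 1110xxxx → 3-byte sequence.
Byte 1: 0xE3 = 11100011, payload 0011 (4 bits).
Byte 2: 0x82 = 10000010 (10xxxxxx ✓), payload 000010.
Byte 3: 0xB3 = 10110011 (10xxxxxx ✓), payload 110011.
Concatenate: 0011000010110011 = 0x30B3 (16 bits → U+30B3).

U+30B3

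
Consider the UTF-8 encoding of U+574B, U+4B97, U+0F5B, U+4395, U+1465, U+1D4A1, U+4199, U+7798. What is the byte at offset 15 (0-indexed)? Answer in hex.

0xF0

U+574B → 3-byte form E5 9D 8B at offsets 0–2.
U+4B97 → 3-byte form E4 AE 97 at offsets 3–5.
U+0F5B → 3-byte form E0 BD 9B at offsets 6–8.
U+4395 → 3-byte form E4 8E 95 at offsets 9–11.
U+1465 → 3-byte form E1 91 A5 at offsets 12–14.
U+1D4A1 → 4-byte form F0 9D 92 A1 at offsets 15–18.
Offset 15 falls in char 6's range; it's byte 1 of F0 9D 92 A1 = 0xF0.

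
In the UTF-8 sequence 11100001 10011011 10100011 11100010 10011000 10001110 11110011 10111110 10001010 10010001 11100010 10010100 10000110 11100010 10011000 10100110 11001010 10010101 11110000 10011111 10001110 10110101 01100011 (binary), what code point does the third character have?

U+FE291

Offset 0: leading byte 0xE1 = 11100001 → 3-byte char #1 = E1 9B A3.
Offset 3: leading byte 0xE2 = 11100010 → 3-byte char #2 = E2 98 8E.
Offset 6: leading byte 0xF3 = 11110011 → 4-byte char #3 = F3 BE 8A 91.
Leading byte 0xF3 = 11110011 matches 11110xxx → 4-byte sequence.
Byte 1: 0xF3 = 11110011, payload 011 (3 bits).
Byte 2: 0xBE = 10111110 (10xxxxxx ✓), payload 111110.
Byte 3: 0x8A = 10001010 (10xxxxxx ✓), payload 001010.
Byte 4: 0x91 = 10010001 (10xxxxxx ✓), payload 010001.
Concatenate: 011111110001010010001 = 0xFE291 (21 bits → U+FE291).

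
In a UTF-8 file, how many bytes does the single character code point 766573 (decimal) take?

U+BB26D = 0xBB26D. UTF-8 uses 1 byte below 0x80, 2 below 0x800, 3 below 0x10000, 4 up to 0x10FFFF. 0xBB26D is in U+10000–U+10FFFF → 4 bytes.

4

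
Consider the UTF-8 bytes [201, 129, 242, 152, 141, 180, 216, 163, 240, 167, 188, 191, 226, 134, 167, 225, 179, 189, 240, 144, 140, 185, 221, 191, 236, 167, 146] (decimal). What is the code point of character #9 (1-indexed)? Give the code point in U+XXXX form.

Offset 0: leading byte 0xC9 = 11001001 → 2-byte char #1 = C9 81.
Offset 2: leading byte 0xF2 = 11110010 → 4-byte char #2 = F2 98 8D B4.
Offset 6: leading byte 0xD8 = 11011000 → 2-byte char #3 = D8 A3.
Offset 8: leading byte 0xF0 = 11110000 → 4-byte char #4 = F0 A7 BC BF.
Offset 12: leading byte 0xE2 = 11100010 → 3-byte char #5 = E2 86 A7.
Offset 15: leading byte 0xE1 = 11100001 → 3-byte char #6 = E1 B3 BD.
Offset 18: leading byte 0xF0 = 11110000 → 4-byte char #7 = F0 90 8C B9.
Offset 22: leading byte 0xDD = 11011101 → 2-byte char #8 = DD BF.
Offset 24: leading byte 0xEC = 11101100 → 3-byte char #9 = EC A7 92.
Leading byte 0xEC = 11101100 matches 1110xxxx → 3-byte sequence.
Byte 1: 0xEC = 11101100, payload 1100 (4 bits).
Byte 2: 0xA7 = 10100111 (10xxxxxx ✓), payload 100111.
Byte 3: 0x92 = 10010010 (10xxxxxx ✓), payload 010010.
Concatenate: 1100100111010010 = 0xC9D2 (16 bits → U+C9D2).

U+C9D2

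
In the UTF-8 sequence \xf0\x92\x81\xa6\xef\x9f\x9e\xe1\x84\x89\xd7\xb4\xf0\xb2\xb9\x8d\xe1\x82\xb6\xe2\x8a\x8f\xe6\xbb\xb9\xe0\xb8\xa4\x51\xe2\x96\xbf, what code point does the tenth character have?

Offset 0: leading byte 0xF0 = 11110000 → 4-byte char #1 = F0 92 81 A6.
Offset 4: leading byte 0xEF = 11101111 → 3-byte char #2 = EF 9F 9E.
Offset 7: leading byte 0xE1 = 11100001 → 3-byte char #3 = E1 84 89.
Offset 10: leading byte 0xD7 = 11010111 → 2-byte char #4 = D7 B4.
Offset 12: leading byte 0xF0 = 11110000 → 4-byte char #5 = F0 B2 B9 8D.
Offset 16: leading byte 0xE1 = 11100001 → 3-byte char #6 = E1 82 B6.
Offset 19: leading byte 0xE2 = 11100010 → 3-byte char #7 = E2 8A 8F.
Offset 22: leading byte 0xE6 = 11100110 → 3-byte char #8 = E6 BB B9.
Offset 25: leading byte 0xE0 = 11100000 → 3-byte char #9 = E0 B8 A4.
Offset 28: leading byte 0x51 = 01010001 → 1-byte char #10 = 51.
Leading byte 0x51 = 01010001 matches 0xxxxxxx → 1-byte sequence.
Byte 1: 0x51 = 01010001, payload 1010001 (7 bits).
Concatenate: 1010001 = 0x51 (7 bits → U+0051).

U+0051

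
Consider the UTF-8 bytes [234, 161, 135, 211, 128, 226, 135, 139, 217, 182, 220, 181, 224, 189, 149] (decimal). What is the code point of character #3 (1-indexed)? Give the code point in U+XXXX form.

U+21CB

Offset 0: leading byte 0xEA = 11101010 → 3-byte char #1 = EA A1 87.
Offset 3: leading byte 0xD3 = 11010011 → 2-byte char #2 = D3 80.
Offset 5: leading byte 0xE2 = 11100010 → 3-byte char #3 = E2 87 8B.
Leading byte 0xE2 = 11100010 matches 1110xxxx → 3-byte sequence.
Byte 1: 0xE2 = 11100010, payload 0010 (4 bits).
Byte 2: 0x87 = 10000111 (10xxxxxx ✓), payload 000111.
Byte 3: 0x8B = 10001011 (10xxxxxx ✓), payload 001011.
Concatenate: 0010000111001011 = 0x21CB (16 bits → U+21CB).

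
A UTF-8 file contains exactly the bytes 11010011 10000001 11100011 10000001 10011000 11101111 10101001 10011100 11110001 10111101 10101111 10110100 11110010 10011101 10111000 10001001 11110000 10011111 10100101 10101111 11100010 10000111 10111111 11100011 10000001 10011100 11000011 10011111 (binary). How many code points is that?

Byte at offset 0: 0xD3 = 11010011 → 2-byte char (#1). Advance 2.
Byte at offset 2: 0xE3 = 11100011 → 3-byte char (#2). Advance 3.
Byte at offset 5: 0xEF = 11101111 → 3-byte char (#3). Advance 3.
Byte at offset 8: 0xF1 = 11110001 → 4-byte char (#4). Advance 4.
Byte at offset 12: 0xF2 = 11110010 → 4-byte char (#5). Advance 4.
Byte at offset 16: 0xF0 = 11110000 → 4-byte char (#6). Advance 4.
Byte at offset 20: 0xE2 = 11100010 → 3-byte char (#7). Advance 3.
Byte at offset 23: 0xE3 = 11100011 → 3-byte char (#8). Advance 3.
Byte at offset 26: 0xC3 = 11000011 → 2-byte char (#9). Advance 2.
Reached end at offset 28 after 9 code points.

9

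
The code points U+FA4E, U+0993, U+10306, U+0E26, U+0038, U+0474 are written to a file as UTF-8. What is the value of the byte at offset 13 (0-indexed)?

0x38

U+FA4E → 3-byte form EF A9 8E at offsets 0–2.
U+0993 → 3-byte form E0 A6 93 at offsets 3–5.
U+10306 → 4-byte form F0 90 8C 86 at offsets 6–9.
U+0E26 → 3-byte form E0 B8 A6 at offsets 10–12.
U+0038 → 1-byte form 38 at offsets 13–13.
Offset 13 falls in char 5's range; it's byte 1 of 38 = 0x38.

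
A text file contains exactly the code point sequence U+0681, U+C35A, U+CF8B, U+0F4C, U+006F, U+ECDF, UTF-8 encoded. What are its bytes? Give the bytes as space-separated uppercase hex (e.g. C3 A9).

DA 81 EC 8D 9A EC BE 8B E0 BD 8C 6F EE B3 9F

U+0681: 2-byte form → DA 81.
U+C35A: 3-byte form → EC 8D 9A.
U+CF8B: 3-byte form → EC BE 8B.
U+0F4C: 3-byte form → E0 BD 8C.
U+006F: 1-byte form → 6F.
U+ECDF: 3-byte form → EE B3 9F.
Concatenated (15 bytes): DA 81 EC 8D 9A EC BE 8B E0 BD 8C 6F EE B3 9F.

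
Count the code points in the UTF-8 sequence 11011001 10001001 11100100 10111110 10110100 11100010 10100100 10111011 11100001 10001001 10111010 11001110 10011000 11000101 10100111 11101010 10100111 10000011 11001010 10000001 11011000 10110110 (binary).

Byte at offset 0: 0xD9 = 11011001 → 2-byte char (#1). Advance 2.
Byte at offset 2: 0xE4 = 11100100 → 3-byte char (#2). Advance 3.
Byte at offset 5: 0xE2 = 11100010 → 3-byte char (#3). Advance 3.
Byte at offset 8: 0xE1 = 11100001 → 3-byte char (#4). Advance 3.
Byte at offset 11: 0xCE = 11001110 → 2-byte char (#5). Advance 2.
Byte at offset 13: 0xC5 = 11000101 → 2-byte char (#6). Advance 2.
Byte at offset 15: 0xEA = 11101010 → 3-byte char (#7). Advance 3.
Byte at offset 18: 0xCA = 11001010 → 2-byte char (#8). Advance 2.
Byte at offset 20: 0xD8 = 11011000 → 2-byte char (#9). Advance 2.
Reached end at offset 22 after 9 code points.

9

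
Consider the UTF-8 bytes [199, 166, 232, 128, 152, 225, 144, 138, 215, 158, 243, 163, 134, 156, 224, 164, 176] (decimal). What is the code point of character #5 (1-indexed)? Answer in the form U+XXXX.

U+E319C

Offset 0: leading byte 0xC7 = 11000111 → 2-byte char #1 = C7 A6.
Offset 2: leading byte 0xE8 = 11101000 → 3-byte char #2 = E8 80 98.
Offset 5: leading byte 0xE1 = 11100001 → 3-byte char #3 = E1 90 8A.
Offset 8: leading byte 0xD7 = 11010111 → 2-byte char #4 = D7 9E.
Offset 10: leading byte 0xF3 = 11110011 → 4-byte char #5 = F3 A3 86 9C.
Leading byte 0xF3 = 11110011 matches 11110xxx → 4-byte sequence.
Byte 1: 0xF3 = 11110011, payload 011 (3 bits).
Byte 2: 0xA3 = 10100011 (10xxxxxx ✓), payload 100011.
Byte 3: 0x86 = 10000110 (10xxxxxx ✓), payload 000110.
Byte 4: 0x9C = 10011100 (10xxxxxx ✓), payload 011100.
Concatenate: 011100011000110011100 = 0xE319C (21 bits → U+E319C).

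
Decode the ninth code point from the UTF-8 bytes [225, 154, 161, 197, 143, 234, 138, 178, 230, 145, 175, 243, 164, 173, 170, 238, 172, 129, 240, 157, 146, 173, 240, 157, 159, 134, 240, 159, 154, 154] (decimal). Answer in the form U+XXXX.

U+1F69A

Offset 0: leading byte 0xE1 = 11100001 → 3-byte char #1 = E1 9A A1.
Offset 3: leading byte 0xC5 = 11000101 → 2-byte char #2 = C5 8F.
Offset 5: leading byte 0xEA = 11101010 → 3-byte char #3 = EA 8A B2.
Offset 8: leading byte 0xE6 = 11100110 → 3-byte char #4 = E6 91 AF.
Offset 11: leading byte 0xF3 = 11110011 → 4-byte char #5 = F3 A4 AD AA.
Offset 15: leading byte 0xEE = 11101110 → 3-byte char #6 = EE AC 81.
Offset 18: leading byte 0xF0 = 11110000 → 4-byte char #7 = F0 9D 92 AD.
Offset 22: leading byte 0xF0 = 11110000 → 4-byte char #8 = F0 9D 9F 86.
Offset 26: leading byte 0xF0 = 11110000 → 4-byte char #9 = F0 9F 9A 9A.
Leading byte 0xF0 = 11110000 matches 11110xxx → 4-byte sequence.
Byte 1: 0xF0 = 11110000, payload 000 (3 bits).
Byte 2: 0x9F = 10011111 (10xxxxxx ✓), payload 011111.
Byte 3: 0x9A = 10011010 (10xxxxxx ✓), payload 011010.
Byte 4: 0x9A = 10011010 (10xxxxxx ✓), payload 011010.
Concatenate: 000011111011010011010 = 0x1F69A (21 bits → U+1F69A).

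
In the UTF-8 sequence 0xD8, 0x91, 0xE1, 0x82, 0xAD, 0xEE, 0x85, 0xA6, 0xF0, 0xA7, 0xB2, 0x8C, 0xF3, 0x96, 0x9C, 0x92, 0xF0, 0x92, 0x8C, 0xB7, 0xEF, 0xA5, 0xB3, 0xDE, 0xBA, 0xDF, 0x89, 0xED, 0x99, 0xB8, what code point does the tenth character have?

U+D678

Offset 0: leading byte 0xD8 = 11011000 → 2-byte char #1 = D8 91.
Offset 2: leading byte 0xE1 = 11100001 → 3-byte char #2 = E1 82 AD.
Offset 5: leading byte 0xEE = 11101110 → 3-byte char #3 = EE 85 A6.
Offset 8: leading byte 0xF0 = 11110000 → 4-byte char #4 = F0 A7 B2 8C.
Offset 12: leading byte 0xF3 = 11110011 → 4-byte char #5 = F3 96 9C 92.
Offset 16: leading byte 0xF0 = 11110000 → 4-byte char #6 = F0 92 8C B7.
Offset 20: leading byte 0xEF = 11101111 → 3-byte char #7 = EF A5 B3.
Offset 23: leading byte 0xDE = 11011110 → 2-byte char #8 = DE BA.
Offset 25: leading byte 0xDF = 11011111 → 2-byte char #9 = DF 89.
Offset 27: leading byte 0xED = 11101101 → 3-byte char #10 = ED 99 B8.
Leading byte 0xED = 11101101 matches 1110xxxx → 3-byte sequence.
Byte 1: 0xED = 11101101, payload 1101 (4 bits).
Byte 2: 0x99 = 10011001 (10xxxxxx ✓), payload 011001.
Byte 3: 0xB8 = 10111000 (10xxxxxx ✓), payload 111000.
Concatenate: 1101011001111000 = 0xD678 (16 bits → U+D678).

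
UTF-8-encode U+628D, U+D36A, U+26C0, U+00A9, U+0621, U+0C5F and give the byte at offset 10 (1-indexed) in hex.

0xC2

1-indexed offset 10 is 0-indexed offset 9.
U+628D → 3-byte form E6 8A 8D at offsets 0–2.
U+D36A → 3-byte form ED 8D AA at offsets 3–5.
U+26C0 → 3-byte form E2 9B 80 at offsets 6–8.
U+00A9 → 2-byte form C2 A9 at offsets 9–10.
Offset 9 falls in char 4's range; it's byte 1 of C2 A9 = 0xC2.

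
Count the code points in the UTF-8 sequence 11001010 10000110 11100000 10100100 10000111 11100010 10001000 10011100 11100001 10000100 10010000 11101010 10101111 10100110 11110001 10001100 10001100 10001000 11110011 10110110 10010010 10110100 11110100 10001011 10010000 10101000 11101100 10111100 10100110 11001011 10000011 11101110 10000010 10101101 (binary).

11

Byte at offset 0: 0xCA = 11001010 → 2-byte char (#1). Advance 2.
Byte at offset 2: 0xE0 = 11100000 → 3-byte char (#2). Advance 3.
Byte at offset 5: 0xE2 = 11100010 → 3-byte char (#3). Advance 3.
Byte at offset 8: 0xE1 = 11100001 → 3-byte char (#4). Advance 3.
Byte at offset 11: 0xEA = 11101010 → 3-byte char (#5). Advance 3.
Byte at offset 14: 0xF1 = 11110001 → 4-byte char (#6). Advance 4.
Byte at offset 18: 0xF3 = 11110011 → 4-byte char (#7). Advance 4.
Byte at offset 22: 0xF4 = 11110100 → 4-byte char (#8). Advance 4.
Byte at offset 26: 0xEC = 11101100 → 3-byte char (#9). Advance 3.
Byte at offset 29: 0xCB = 11001011 → 2-byte char (#10). Advance 2.
Byte at offset 31: 0xEE = 11101110 → 3-byte char (#11). Advance 3.
Reached end at offset 34 after 11 code points.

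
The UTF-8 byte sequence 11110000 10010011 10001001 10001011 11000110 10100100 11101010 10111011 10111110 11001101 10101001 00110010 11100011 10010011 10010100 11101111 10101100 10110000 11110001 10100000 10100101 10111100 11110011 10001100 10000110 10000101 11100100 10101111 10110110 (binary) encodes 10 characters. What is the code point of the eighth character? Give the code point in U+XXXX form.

U+6097C

Offset 0: leading byte 0xF0 = 11110000 → 4-byte char #1 = F0 93 89 8B.
Offset 4: leading byte 0xC6 = 11000110 → 2-byte char #2 = C6 A4.
Offset 6: leading byte 0xEA = 11101010 → 3-byte char #3 = EA BB BE.
Offset 9: leading byte 0xCD = 11001101 → 2-byte char #4 = CD A9.
Offset 11: leading byte 0x32 = 00110010 → 1-byte char #5 = 32.
Offset 12: leading byte 0xE3 = 11100011 → 3-byte char #6 = E3 93 94.
Offset 15: leading byte 0xEF = 11101111 → 3-byte char #7 = EF AC B0.
Offset 18: leading byte 0xF1 = 11110001 → 4-byte char #8 = F1 A0 A5 BC.
Leading byte 0xF1 = 11110001 matches 11110xxx → 4-byte sequence.
Byte 1: 0xF1 = 11110001, payload 001 (3 bits).
Byte 2: 0xA0 = 10100000 (10xxxxxx ✓), payload 100000.
Byte 3: 0xA5 = 10100101 (10xxxxxx ✓), payload 100101.
Byte 4: 0xBC = 10111100 (10xxxxxx ✓), payload 111100.
Concatenate: 001100000100101111100 = 0x6097C (21 bits → U+6097C).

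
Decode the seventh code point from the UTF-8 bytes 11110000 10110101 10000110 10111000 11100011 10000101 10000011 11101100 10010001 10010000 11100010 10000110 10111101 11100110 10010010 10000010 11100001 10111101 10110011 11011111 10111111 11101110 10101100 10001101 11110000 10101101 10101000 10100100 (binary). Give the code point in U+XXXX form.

U+07FF

Offset 0: leading byte 0xF0 = 11110000 → 4-byte char #1 = F0 B5 86 B8.
Offset 4: leading byte 0xE3 = 11100011 → 3-byte char #2 = E3 85 83.
Offset 7: leading byte 0xEC = 11101100 → 3-byte char #3 = EC 91 90.
Offset 10: leading byte 0xE2 = 11100010 → 3-byte char #4 = E2 86 BD.
Offset 13: leading byte 0xE6 = 11100110 → 3-byte char #5 = E6 92 82.
Offset 16: leading byte 0xE1 = 11100001 → 3-byte char #6 = E1 BD B3.
Offset 19: leading byte 0xDF = 11011111 → 2-byte char #7 = DF BF.
Leading byte 0xDF = 11011111 matches 110xxxxx → 2-byte sequence.
Byte 1: 0xDF = 11011111, payload 11111 (5 bits).
Byte 2: 0xBF = 10111111 (10xxxxxx ✓), payload 111111.
Concatenate: 11111111111 = 0x7FF (11 bits → U+07FF).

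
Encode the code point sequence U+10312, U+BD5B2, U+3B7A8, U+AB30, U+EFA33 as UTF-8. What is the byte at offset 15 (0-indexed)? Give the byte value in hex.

U+10312 → 4-byte form F0 90 8C 92 at offsets 0–3.
U+BD5B2 → 4-byte form F2 BD 96 B2 at offsets 4–7.
U+3B7A8 → 4-byte form F0 BB 9E A8 at offsets 8–11.
U+AB30 → 3-byte form EA AC B0 at offsets 12–14.
U+EFA33 → 4-byte form F3 AF A8 B3 at offsets 15–18.
Offset 15 falls in char 5's range; it's byte 1 of F3 AF A8 B3 = 0xF3.

0xF3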